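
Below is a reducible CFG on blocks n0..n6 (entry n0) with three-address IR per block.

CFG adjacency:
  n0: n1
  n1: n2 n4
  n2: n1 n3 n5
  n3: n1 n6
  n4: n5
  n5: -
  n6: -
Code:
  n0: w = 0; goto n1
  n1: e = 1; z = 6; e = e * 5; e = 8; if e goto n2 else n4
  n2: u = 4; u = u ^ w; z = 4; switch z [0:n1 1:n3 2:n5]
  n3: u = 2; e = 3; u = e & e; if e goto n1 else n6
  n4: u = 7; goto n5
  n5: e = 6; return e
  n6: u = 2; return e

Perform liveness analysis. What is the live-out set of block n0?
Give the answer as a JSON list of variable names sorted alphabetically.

Per-block:
  n0: {w} / ∅
  n1: {e,z} / ∅
  n2: {u,z} / {w}
  n3: {e,u} / ∅
  n4: {u} / ∅
  n5: {e} / ∅
  n6: {u} / {e}

Live sets:
  n0: in=∅ out={w}
  n1: in={w} out={w}
  n2: in={w} out={w}
  n3: in={w} out={e,w}
  n4: in=∅ out=∅
  n5: in=∅ out=∅
  n6: in={e} out=∅

live-out(n0) = ["w"]

Answer: ["w"]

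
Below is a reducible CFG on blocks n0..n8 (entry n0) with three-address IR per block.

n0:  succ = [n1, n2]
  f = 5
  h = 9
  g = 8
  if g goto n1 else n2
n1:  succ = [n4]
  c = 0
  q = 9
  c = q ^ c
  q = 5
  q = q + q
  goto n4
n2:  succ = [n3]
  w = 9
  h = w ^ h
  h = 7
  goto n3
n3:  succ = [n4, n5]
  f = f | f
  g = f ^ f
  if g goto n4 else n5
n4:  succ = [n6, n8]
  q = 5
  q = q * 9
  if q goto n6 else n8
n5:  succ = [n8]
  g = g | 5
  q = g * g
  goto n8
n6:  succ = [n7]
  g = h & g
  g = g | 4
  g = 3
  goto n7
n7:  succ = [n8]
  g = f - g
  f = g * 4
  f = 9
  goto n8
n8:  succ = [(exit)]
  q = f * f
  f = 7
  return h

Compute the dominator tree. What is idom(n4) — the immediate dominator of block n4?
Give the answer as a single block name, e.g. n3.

idom tree: n1←n0 n2←n0 n3←n2 n4←n0 n5←n3 n6←n4 n7←n6 n8←n0
Join-block Dom:
  n4: preds {n1,n3}: {n0,n1} ∩ {n0,n2,n3} = {n0}; idom=n0
  n8: preds {n4,n5,n7}: {n0,n4} ∩ {n0,n2,n3,n5} ∩ {n0,n4,n6,n7} = {n0}; idom=n0

idom(n4) = n0

Answer: n0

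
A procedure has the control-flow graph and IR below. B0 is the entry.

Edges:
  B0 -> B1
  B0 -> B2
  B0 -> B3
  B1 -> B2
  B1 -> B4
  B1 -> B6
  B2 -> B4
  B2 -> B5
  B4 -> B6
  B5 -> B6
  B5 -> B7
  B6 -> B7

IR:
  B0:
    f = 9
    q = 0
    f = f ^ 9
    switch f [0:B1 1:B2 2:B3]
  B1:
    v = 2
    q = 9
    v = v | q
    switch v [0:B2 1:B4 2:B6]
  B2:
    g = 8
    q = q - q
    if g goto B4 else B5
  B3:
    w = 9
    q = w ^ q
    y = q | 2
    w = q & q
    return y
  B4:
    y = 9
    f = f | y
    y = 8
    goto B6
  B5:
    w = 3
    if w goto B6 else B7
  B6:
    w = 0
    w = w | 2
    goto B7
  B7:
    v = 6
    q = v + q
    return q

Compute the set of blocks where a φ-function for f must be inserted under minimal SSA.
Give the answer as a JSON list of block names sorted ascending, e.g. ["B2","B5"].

idom tree: B1←B0 B2←B0 B3←B0 B4←B0 B5←B2 B6←B0 B7←B0
Join-block Dom:
  B2: preds {B0,B1}: {B0} ∩ {B0,B1} = {B0}; idom=B0
  B4: preds {B1,B2}: {B0,B1} ∩ {B0,B2} = {B0}; idom=B0
  B6: preds {B1,B4,B5}: {B0,B1} ∩ {B0,B4} ∩ {B0,B2,B5} = {B0}; idom=B0
  B7: preds {B5,B6}: {B0,B2,B5} ∩ {B0,B6} = {B0}; idom=B0

DF walk-up:
  join B2 pred B0: · stop@B0
  join B2 pred B1: B1 stop@B0
  join B4 pred B1: B1 stop@B0
  join B4 pred B2: B2 stop@B0
  join B6 pred B1: B1 stop@B0
  join B6 pred B4: B4 stop@B0
  join B6 pred B5: B5→B2 stop@B0
  join B7 pred B5: B5→B2 stop@B0
  join B7 pred B6: B6 stop@B0
  B0: DF=∅
  B1: DF={B2,B4,B6}
  B2: DF={B4,B6,B7}
  B3: DF=∅
  B4: DF={B6}
  B5: DF={B6,B7}
  B6: DF={B7}
  B7: DF=∅

φ for f: defs {B0,B4}
  DF⁺ = {B6,B7}

Answer: ["B6", "B7"]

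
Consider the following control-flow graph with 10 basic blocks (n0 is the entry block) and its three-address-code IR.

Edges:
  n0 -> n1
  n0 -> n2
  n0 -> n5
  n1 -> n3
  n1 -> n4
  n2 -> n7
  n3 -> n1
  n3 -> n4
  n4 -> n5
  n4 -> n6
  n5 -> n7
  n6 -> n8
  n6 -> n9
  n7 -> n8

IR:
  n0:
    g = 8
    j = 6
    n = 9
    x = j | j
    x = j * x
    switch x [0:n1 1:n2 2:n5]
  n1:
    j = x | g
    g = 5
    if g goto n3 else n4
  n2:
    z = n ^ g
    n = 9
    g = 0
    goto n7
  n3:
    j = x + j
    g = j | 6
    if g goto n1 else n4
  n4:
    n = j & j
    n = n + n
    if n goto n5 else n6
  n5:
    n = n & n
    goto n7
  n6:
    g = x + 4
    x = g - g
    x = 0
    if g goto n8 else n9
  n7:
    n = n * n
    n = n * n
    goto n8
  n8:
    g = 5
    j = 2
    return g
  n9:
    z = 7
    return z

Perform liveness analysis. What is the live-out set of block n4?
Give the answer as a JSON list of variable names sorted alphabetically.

Per-block:
  n0: {g,j,n,x} / ∅
  n1: {g,j} / {g,x}
  n2: {g,n,z} / {g,n}
  n3: {g,j} / {j,x}
  n4: {n} / {j}
  n5: {n} / {n}
  n6: {g,x} / {x}
  n7: {n} / {n}
  n8: {g,j} / ∅
  n9: {z} / ∅

Liveness:
  live n0: ∅→{g,n,x}
  live n1: {g,x}→{j,x}
  live n2: {g,n}→{n}
  live n3: {j,x}→{g,j,x}
  live n4: {j,x}→{n,x}
  live n5: {n}→{n}
  live n6: {x}→∅
  live n7: {n}→∅
  live n8: ∅→∅
  live n9: ∅→∅

live-out(n4) = ["n", "x"]

Answer: ["n", "x"]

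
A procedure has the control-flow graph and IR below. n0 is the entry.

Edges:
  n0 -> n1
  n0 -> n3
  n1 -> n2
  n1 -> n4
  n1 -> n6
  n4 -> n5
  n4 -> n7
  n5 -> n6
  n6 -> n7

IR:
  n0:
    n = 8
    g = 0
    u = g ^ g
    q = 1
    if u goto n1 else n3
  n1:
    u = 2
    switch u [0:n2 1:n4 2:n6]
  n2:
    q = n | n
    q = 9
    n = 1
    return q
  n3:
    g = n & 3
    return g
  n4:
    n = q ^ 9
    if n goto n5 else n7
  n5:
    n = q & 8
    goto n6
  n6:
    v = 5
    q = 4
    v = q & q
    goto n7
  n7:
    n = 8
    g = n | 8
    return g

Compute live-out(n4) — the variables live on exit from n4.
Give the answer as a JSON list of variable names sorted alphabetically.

def/use:
  n0 def {g,n,q,u} use ∅
  n1 def {u} use ∅
  n2 def {n,q} use {n}
  n3 def {g} use {n}
  n4 def {n} use {q}
  n5 def {n} use {q}
  n6 def {q,v} use ∅
  n7 def {g,n} use ∅

Liveness:
  n0 li=∅ lo={n,q}
  n1 li={n,q} lo={n,q}
  n2 li={n} lo=∅
  n3 li={n} lo=∅
  n4 li={q} lo={q}
  n5 li={q} lo=∅
  n6 li=∅ lo=∅
  n7 li=∅ lo=∅

live-out(n4) = ["q"]

Answer: ["q"]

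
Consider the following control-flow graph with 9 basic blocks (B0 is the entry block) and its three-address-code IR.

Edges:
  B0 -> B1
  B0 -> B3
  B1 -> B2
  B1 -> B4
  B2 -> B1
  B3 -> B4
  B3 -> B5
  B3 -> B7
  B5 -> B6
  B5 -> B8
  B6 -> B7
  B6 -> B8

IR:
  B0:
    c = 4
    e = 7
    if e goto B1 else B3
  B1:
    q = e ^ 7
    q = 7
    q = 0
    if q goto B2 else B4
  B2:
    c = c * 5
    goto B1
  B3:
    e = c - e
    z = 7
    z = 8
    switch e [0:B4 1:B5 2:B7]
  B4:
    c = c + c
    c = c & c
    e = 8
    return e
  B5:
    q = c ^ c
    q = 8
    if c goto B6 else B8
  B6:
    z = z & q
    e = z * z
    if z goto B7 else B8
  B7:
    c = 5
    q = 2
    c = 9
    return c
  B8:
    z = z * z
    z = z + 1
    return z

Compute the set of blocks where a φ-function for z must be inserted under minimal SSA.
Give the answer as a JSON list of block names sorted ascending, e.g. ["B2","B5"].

idom tree: B1←B0 B2←B1 B3←B0 B4←B0 B5←B3 B6←B5 B7←B3 B8←B5
Dom∩ at merges:
  B1: preds {B0,B2}: {B0} ∩ {B0,B1,B2} = {B0}; idom=B0
  B4: preds {B1,B3}: {B0,B1} ∩ {B0,B3} = {B0}; idom=B0
  B7: preds {B3,B6}: {B0,B3} ∩ {B0,B3,B5,B6} = {B0,B3}; idom=B3
  B8: preds {B5,B6}: {B0,B3,B5} ∩ {B0,B3,B5,B6} = {B0,B3,B5}; idom=B5

DF walk-up:
  B1←B0: walk · to B0
  B1←B2: walk B2→B1 to B0
  B4←B1: walk B1 to B0
  B4←B3: walk B3 to B0
  B7←B3: walk · to B3
  B7←B6: walk B6→B5 to B3
  B8←B5: walk · to B5
  B8←B6: walk B6 to B5
  B0 → ∅
  B1 → {B1,B4}
  B2 → {B1}
  B3 → {B4}
  B4 → ∅
  B5 → {B7}
  B6 → {B7,B8}
  B7 → ∅
  B8 → ∅

φ for z: defs {B3,B6,B8}
  DF⁺ = {B4,B7,B8}

Answer: ["B4", "B7", "B8"]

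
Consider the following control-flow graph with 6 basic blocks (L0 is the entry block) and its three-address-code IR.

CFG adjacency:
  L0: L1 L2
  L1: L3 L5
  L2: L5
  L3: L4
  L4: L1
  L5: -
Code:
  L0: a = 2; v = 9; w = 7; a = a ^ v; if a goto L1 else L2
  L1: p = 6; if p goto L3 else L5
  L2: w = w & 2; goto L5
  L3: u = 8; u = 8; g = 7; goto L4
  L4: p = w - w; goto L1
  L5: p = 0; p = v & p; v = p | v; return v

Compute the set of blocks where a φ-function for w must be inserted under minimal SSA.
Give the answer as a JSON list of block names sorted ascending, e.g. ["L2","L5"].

Answer: ["L5"]

Derivation:
idom tree: L1←L0 L2←L0 L3←L1 L4←L3 L5←L0
Dom∩ at merges:
  L1: preds {L0,L4}: {L0} ∩ {L0,L1,L3,L4} = {L0}; idom=L0
  L5: preds {L1,L2}: {L0,L1} ∩ {L0,L2} = {L0}; idom=L0

DF derivation:
  join L1 pred L0: · stop@L0
  join L1 pred L4: L4→L3→L1 stop@L0
  join L5 pred L1: L1 stop@L0
  join L5 pred L2: L2 stop@L0
  L0 → ∅
  L1 → {L1,L5}
  L2 → {L5}
  L3 → {L1}
  L4 → {L1}
  L5 → ∅

φ for w: defs {L0,L2}
  DF⁺ = {L5}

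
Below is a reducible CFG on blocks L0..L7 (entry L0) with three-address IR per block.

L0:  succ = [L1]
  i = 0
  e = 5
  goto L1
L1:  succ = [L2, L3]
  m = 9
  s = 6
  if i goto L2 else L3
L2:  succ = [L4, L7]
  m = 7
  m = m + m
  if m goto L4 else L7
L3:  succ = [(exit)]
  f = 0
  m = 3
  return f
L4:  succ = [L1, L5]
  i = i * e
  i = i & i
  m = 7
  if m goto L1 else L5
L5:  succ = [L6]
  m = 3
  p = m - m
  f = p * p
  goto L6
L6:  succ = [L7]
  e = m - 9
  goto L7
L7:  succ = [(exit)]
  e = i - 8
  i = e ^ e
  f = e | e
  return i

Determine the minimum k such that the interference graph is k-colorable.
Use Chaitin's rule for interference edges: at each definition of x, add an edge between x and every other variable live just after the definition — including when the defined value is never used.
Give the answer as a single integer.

Answer: 3

Analysis:
def/use:
  L0: def={e,i} ue=∅
  L1: def={m,s} ue={i}
  L2: def={m} ue=∅
  L3: def={f,m} ue=∅
  L4: def={i,m} ue={e,i}
  L5: def={f,m,p} ue=∅
  L6: def={e} ue={m}
  L7: def={e,f,i} ue={i}

Live sets:
  live L0: ∅→{e,i}
  live L1: {e,i}→{e,i}
  live L2: {e,i}→{e,i}
  live L3: ∅→∅
  live L4: {e,i}→{e,i}
  live L5: {i}→{i,m}
  live L6: {i,m}→{i}
  live L7: {i}→∅

Interfere edges:
  e — {i,m,s}
  f — {i,m}
  i — {e,f,m,p,s}
  m — {e,f,i,p}
  p — {i,m}
  s — {e,i}

Registers:
  clique {e,i,m} ⇒ need ≥ 3
  assign e→c2 f→c2 i→c0 m→c1 p→c2 s→c1 — no edge inside a register ⇒ χ ≤ 3
  χ = 3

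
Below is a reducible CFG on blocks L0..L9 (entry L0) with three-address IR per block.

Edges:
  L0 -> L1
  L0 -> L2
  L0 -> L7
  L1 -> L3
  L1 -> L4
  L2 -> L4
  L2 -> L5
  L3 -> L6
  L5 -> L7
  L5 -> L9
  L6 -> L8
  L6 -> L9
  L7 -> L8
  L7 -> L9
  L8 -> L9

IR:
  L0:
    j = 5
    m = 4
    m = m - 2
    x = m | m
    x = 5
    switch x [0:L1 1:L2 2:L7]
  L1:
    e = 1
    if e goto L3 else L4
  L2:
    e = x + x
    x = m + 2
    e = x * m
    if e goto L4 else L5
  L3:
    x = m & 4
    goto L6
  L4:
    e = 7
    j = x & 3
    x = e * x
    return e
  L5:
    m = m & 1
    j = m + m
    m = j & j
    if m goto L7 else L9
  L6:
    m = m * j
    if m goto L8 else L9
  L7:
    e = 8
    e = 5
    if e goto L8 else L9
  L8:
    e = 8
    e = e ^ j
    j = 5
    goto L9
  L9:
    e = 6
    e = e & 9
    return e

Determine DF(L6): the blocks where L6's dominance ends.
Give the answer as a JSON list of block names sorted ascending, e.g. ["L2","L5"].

Answer: ["L8", "L9"]

Working:
idom tree: L1←L0 L2←L0 L3←L1 L4←L0 L5←L2 L6←L3 L7←L0 L8←L0 L9←L0
Dom∩ at merges:
  L4: preds {L1,L2}: {L0,L1} ∩ {L0,L2} = {L0}; idom=L0
  L7: preds {L0,L5}: {L0} ∩ {L0,L2,L5} = {L0}; idom=L0
  L8: preds {L6,L7}: {L0,L1,L3,L6} ∩ {L0,L7} = {L0}; idom=L0
  L9: preds {L5,L6,L7,L8}: {L0,L2,L5} ∩ {L0,L1,L3,L6} ∩ {L0,L7} ∩ {L0,L8} = {L0}; idom=L0

DF derivation:
  L4←L1: walk L1 to L0
  L4←L2: walk L2 to L0
  L7←L0: walk · to L0
  L7←L5: walk L5→L2 to L0
  L8←L6: walk L6→L3→L1 to L0
  L8←L7: walk L7 to L0
  L9←L5: walk L5→L2 to L0
  L9←L6: walk L6→L3→L1 to L0
  L9←L7: walk L7 to L0
  L9←L8: walk L8 to L0
  DF(L0)=∅
  DF(L1)={L4,L8,L9}
  DF(L2)={L4,L7,L9}
  DF(L3)={L8,L9}
  DF(L4)=∅
  DF(L5)={L7,L9}
  DF(L6)={L8,L9}
  DF(L7)={L8,L9}
  DF(L8)={L9}
  DF(L9)=∅

DF(L6) = ["L8", "L9"]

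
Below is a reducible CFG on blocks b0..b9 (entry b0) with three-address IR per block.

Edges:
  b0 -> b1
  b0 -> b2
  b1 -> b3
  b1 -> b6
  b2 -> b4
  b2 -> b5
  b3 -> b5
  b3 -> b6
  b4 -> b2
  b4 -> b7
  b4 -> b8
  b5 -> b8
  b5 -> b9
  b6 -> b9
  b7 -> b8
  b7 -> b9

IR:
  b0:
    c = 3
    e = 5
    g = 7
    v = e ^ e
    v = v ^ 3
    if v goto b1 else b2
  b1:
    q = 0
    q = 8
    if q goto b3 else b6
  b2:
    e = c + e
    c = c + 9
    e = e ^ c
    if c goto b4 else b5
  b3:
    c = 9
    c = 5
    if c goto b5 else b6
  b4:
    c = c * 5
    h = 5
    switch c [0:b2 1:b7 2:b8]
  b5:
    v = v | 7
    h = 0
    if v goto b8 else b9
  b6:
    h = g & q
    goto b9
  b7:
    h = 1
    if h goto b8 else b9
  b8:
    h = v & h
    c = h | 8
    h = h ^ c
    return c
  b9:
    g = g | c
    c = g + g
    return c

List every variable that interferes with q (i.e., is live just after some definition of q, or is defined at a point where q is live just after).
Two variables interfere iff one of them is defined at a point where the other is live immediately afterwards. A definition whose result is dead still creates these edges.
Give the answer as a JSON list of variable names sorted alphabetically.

Block summaries:
  b0: def={c,e,g,v} ue=∅
  b1: def={q} ue=∅
  b2: def={c,e} ue={c,e}
  b3: def={c} ue=∅
  b4: def={c,h} ue={c}
  b5: def={h,v} ue={v}
  b6: def={h} ue={g,q}
  b7: def={h} ue=∅
  b8: def={c,h} ue={h,v}
  b9: def={c,g} ue={c,g}

Liveness:
  live b0: ∅→{c,e,g,v}
  live b1: {c,g,v}→{c,g,q,v}
  live b2: {c,e,g,v}→{c,e,g,v}
  live b3: {g,q,v}→{c,g,q,v}
  live b4: {c,e,g,v}→{c,e,g,h,v}
  live b5: {c,g,v}→{c,g,h,v}
  live b6: {c,g,q}→{c,g}
  live b7: {c,g,v}→{c,g,h,v}
  live b8: {h,v}→∅
  live b9: {c,g}→∅

Conflict graph:
  c↔{e,g,h,q,v}
  e↔{c,g,h,v}
  g↔{c,e,h,q,v}
  h↔{c,e,g,v}
  q↔{c,g,v}
  v↔{c,e,g,h,q}

N(q) = ["c", "g", "v"]

Answer: ["c", "g", "v"]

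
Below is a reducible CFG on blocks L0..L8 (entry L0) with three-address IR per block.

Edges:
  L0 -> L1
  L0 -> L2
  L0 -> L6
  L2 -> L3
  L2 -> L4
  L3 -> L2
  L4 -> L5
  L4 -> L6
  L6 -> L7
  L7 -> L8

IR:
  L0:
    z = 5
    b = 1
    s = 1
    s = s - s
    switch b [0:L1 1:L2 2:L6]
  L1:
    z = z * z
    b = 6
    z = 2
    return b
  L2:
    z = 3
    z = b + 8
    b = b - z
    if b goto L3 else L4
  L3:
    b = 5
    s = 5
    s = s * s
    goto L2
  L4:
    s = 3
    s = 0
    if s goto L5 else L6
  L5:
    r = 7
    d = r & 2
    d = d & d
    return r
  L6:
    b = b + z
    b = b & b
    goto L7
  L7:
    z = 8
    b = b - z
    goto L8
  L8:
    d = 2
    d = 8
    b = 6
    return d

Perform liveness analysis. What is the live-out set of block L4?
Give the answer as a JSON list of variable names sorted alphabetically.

Answer: ["b", "z"]

Derivation:
def/use:
  L0 def {b,s,z} use ∅
  L1 def {b,z} use {z}
  L2 def {b,z} use {b}
  L3 def {b,s} use ∅
  L4 def {s} use ∅
  L5 def {d,r} use ∅
  L6 def {b} use {b,z}
  L7 def {b,z} use {b}
  L8 def {b,d} use ∅

Liveness:
  L0: in=∅ out={b,z}
  L1: in={z} out=∅
  L2: in={b} out={b,z}
  L3: in=∅ out={b}
  L4: in={b,z} out={b,z}
  L5: in=∅ out=∅
  L6: in={b,z} out={b}
  L7: in={b} out=∅
  L8: in=∅ out=∅

live-out(L4) = ["b", "z"]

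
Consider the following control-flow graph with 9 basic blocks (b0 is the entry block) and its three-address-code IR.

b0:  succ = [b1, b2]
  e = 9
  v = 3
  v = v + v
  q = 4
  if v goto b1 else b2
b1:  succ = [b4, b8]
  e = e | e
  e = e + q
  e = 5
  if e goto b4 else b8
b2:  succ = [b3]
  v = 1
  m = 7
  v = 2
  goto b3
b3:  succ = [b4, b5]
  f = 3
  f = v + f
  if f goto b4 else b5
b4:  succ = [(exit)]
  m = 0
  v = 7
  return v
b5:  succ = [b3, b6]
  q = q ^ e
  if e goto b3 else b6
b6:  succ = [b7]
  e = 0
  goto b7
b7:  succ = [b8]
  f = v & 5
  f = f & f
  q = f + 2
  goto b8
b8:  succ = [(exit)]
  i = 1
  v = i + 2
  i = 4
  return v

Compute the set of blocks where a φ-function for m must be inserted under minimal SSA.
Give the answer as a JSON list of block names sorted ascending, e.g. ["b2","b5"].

Answer: ["b4", "b8"]

Derivation:
idom tree: b1←b0 b2←b0 b3←b2 b4←b0 b5←b3 b6←b5 b7←b6 b8←b0
Dom∩ at merges:
  b3: preds {b2,b5}: {b0,b2} ∩ {b0,b2,b3,b5} = {b0,b2}; idom=b2
  b4: preds {b1,b3}: {b0,b1} ∩ {b0,b2,b3} = {b0}; idom=b0
  b8: preds {b1,b7}: {b0,b1} ∩ {b0,b2,b3,b5,b6,b7} = {b0}; idom=b0

DF derivation:
  b3←b2: walk · to b2
  b3←b5: walk b5→b3 to b2
  b4←b1: walk b1 to b0
  b4←b3: walk b3→b2 to b0
  b8←b1: walk b1 to b0
  b8←b7: walk b7→b6→b5→b3→b2 to b0
  DF(b0)=∅
  DF(b1)={b4,b8}
  DF(b2)={b4,b8}
  DF(b3)={b3,b4,b8}
  DF(b4)=∅
  DF(b5)={b3,b8}
  DF(b6)={b8}
  DF(b7)={b8}
  DF(b8)=∅

φ for m: defs {b2,b4}
  DF⁺ = {b4,b8}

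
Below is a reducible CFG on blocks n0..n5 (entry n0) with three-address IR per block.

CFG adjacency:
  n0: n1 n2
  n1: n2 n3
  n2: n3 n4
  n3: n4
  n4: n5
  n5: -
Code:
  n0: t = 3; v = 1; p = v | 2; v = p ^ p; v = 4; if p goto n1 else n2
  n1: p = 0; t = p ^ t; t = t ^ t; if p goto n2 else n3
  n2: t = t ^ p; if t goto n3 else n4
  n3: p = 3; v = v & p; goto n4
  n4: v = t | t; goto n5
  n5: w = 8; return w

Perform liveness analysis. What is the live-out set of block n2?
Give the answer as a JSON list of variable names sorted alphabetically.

def/use:
  n0: def={p,t,v} ue=∅
  n1: def={p,t} ue={t}
  n2: def={t} ue={p,t}
  n3: def={p,v} ue={v}
  n4: def={v} ue={t}
  n5: def={w} ue=∅

Backward fixpoint:
  live n0: ∅→{p,t,v}
  live n1: {t,v}→{p,t,v}
  live n2: {p,t,v}→{t,v}
  live n3: {t,v}→{t}
  live n4: {t}→∅
  live n5: ∅→∅

live-out(n2) = ["t", "v"]

Answer: ["t", "v"]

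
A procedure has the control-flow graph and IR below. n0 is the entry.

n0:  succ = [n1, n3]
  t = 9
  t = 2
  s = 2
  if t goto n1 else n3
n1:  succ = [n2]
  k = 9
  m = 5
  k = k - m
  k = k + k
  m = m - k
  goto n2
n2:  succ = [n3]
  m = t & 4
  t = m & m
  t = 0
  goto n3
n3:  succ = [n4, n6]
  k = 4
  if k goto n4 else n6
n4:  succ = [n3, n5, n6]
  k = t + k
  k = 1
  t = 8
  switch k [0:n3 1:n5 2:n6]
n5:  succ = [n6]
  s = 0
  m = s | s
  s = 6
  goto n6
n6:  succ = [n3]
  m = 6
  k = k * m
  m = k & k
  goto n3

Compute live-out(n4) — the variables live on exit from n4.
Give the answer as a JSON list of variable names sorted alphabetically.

Answer: ["k", "t"]

Analysis:
Block summaries:
  n0: def={s,t} ue=∅
  n1: def={k,m} ue=∅
  n2: def={m,t} ue={t}
  n3: def={k} ue=∅
  n4: def={k,t} ue={k,t}
  n5: def={m,s} ue=∅
  n6: def={k,m} ue={k}

Liveness:
  n0: in=∅ out={t}
  n1: in={t} out={t}
  n2: in={t} out={t}
  n3: in={t} out={k,t}
  n4: in={k,t} out={k,t}
  n5: in={k,t} out={k,t}
  n6: in={k,t} out={t}

live-out(n4) = ["k", "t"]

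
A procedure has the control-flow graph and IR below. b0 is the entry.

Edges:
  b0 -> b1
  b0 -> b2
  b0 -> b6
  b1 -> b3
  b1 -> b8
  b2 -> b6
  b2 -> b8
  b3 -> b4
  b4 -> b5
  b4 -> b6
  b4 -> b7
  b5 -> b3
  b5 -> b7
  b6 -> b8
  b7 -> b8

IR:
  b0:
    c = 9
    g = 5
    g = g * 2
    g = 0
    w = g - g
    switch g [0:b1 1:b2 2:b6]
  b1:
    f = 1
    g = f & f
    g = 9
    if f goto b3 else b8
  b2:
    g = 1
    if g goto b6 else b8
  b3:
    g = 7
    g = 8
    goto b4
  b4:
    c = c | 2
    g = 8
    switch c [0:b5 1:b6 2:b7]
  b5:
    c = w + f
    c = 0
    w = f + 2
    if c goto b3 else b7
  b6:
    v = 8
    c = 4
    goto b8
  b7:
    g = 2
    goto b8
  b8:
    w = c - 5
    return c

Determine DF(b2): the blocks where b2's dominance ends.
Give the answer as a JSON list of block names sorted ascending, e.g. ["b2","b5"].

idom tree: b1←b0 b2←b0 b3←b1 b4←b3 b5←b4 b6←b0 b7←b4 b8←b0
Join-block Dom:
  b3: preds {b1,b5}: {b0,b1} ∩ {b0,b1,b3,b4,b5} = {b0,b1}; idom=b1
  b6: preds {b0,b2,b4}: {b0} ∩ {b0,b2} ∩ {b0,b1,b3,b4} = {b0}; idom=b0
  b7: preds {b4,b5}: {b0,b1,b3,b4} ∩ {b0,b1,b3,b4,b5} = {b0,b1,b3,b4}; idom=b4
  b8: preds {b1,b2,b6,b7}: {b0,b1} ∩ {b0,b2} ∩ {b0,b6} ∩ {b0,b1,b3,b4,b7} = {b0}; idom=b0

DF walk-up:
  b3←b1: walk · to b1
  b3←b5: walk b5→b4→b3 to b1
  b6←b0: walk · to b0
  b6←b2: walk b2 to b0
  b6←b4: walk b4→b3→b1 to b0
  b7←b4: walk · to b4
  b7←b5: walk b5 to b4
  b8←b1: walk b1 to b0
  b8←b2: walk b2 to b0
  b8←b6: walk b6 to b0
  b8←b7: walk b7→b4→b3→b1 to b0
  b0 → ∅
  b1 → {b6,b8}
  b2 → {b6,b8}
  b3 → {b3,b6,b8}
  b4 → {b3,b6,b8}
  b5 → {b3,b7}
  b6 → {b8}
  b7 → {b8}
  b8 → ∅

DF(b2) = ["b6", "b8"]

Answer: ["b6", "b8"]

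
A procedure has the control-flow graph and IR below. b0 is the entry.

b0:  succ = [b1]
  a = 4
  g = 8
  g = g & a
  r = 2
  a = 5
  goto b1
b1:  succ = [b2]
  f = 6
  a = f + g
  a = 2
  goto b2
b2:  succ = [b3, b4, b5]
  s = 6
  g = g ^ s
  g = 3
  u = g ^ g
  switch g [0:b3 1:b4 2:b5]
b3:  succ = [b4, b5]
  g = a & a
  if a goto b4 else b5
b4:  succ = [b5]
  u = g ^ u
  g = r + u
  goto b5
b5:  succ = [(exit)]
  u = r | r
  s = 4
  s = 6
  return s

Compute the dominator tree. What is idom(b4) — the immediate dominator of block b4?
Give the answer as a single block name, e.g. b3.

idom tree: b1←b0 b2←b1 b3←b2 b4←b2 b5←b2
Dom∩ at merges:
  b4: preds {b2,b3}: {b0,b1,b2} ∩ {b0,b1,b2,b3} = {b0,b1,b2}; idom=b2
  b5: preds {b2,b3,b4}: {b0,b1,b2} ∩ {b0,b1,b2,b3} ∩ {b0,b1,b2,b4} = {b0,b1,b2}; idom=b2

idom(b4) = b2

Answer: b2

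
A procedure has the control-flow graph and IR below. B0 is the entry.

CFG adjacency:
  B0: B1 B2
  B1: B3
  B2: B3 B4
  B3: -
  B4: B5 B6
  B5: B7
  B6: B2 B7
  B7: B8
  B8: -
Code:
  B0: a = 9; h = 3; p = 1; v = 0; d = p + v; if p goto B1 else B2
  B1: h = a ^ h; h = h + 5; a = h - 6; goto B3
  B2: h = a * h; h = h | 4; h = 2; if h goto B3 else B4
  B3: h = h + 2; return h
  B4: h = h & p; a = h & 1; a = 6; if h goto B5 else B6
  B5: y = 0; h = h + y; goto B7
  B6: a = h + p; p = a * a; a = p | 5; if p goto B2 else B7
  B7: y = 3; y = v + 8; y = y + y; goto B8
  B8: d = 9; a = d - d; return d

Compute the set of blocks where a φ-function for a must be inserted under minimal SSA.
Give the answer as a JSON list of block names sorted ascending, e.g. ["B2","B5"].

Answer: ["B2", "B3", "B7"]

Working:
idom tree: B1←B0 B2←B0 B3←B0 B4←B2 B5←B4 B6←B4 B7←B4 B8←B7
Join-block Dom:
  B2: preds {B0,B6}: {B0} ∩ {B0,B2,B4,B6} = {B0}; idom=B0
  B3: preds {B1,B2}: {B0,B1} ∩ {B0,B2} = {B0}; idom=B0
  B7: preds {B5,B6}: {B0,B2,B4,B5} ∩ {B0,B2,B4,B6} = {B0,B2,B4}; idom=B4

Frontier:
  B2←B0: walk · to B0
  B2←B6: walk B6→B4→B2 to B0
  B3←B1: walk B1 to B0
  B3←B2: walk B2 to B0
  B7←B5: walk B5 to B4
  B7←B6: walk B6 to B4
  B0 → ∅
  B1 → {B3}
  B2 → {B2,B3}
  B3 → ∅
  B4 → {B2}
  B5 → {B7}
  B6 → {B2,B7}
  B7 → ∅
  B8 → ∅

φ for a: defs {B0,B1,B4,B6,B8}
  DF⁺ = {B2,B3,B7}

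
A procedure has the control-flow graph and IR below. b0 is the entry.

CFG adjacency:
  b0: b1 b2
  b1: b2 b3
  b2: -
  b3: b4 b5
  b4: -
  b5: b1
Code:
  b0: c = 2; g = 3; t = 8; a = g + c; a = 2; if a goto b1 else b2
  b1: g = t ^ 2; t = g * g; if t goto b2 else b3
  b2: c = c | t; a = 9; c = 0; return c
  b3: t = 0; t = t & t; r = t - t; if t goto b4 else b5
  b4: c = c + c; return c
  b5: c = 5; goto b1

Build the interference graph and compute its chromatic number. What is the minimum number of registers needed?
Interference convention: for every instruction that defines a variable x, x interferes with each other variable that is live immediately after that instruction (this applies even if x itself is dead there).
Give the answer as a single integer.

Answer: 3

Working:
def/use:
  b0: {a,c,g,t} / ∅
  b1: {g,t} / {t}
  b2: {a,c} / {c,t}
  b3: {r,t} / ∅
  b4: {c} / {c}
  b5: {c} / ∅

Backward fixpoint:
  b0 li=∅ lo={c,t}
  b1 li={c,t} lo={c,t}
  b2 li={c,t} lo=∅
  b3 li={c} lo={c,t}
  b4 li={c} lo=∅
  b5 li={t} lo={c,t}

Interfere edges:
  a: {c,t}
  c: {a,g,r,t}
  g: {c,t}
  r: {c,t}
  t: {a,c,g,r}

Colouring:
  lower bound: {a,c,t} mutually conflict ⇒ χ ≥ 3
  assign a→R2 c→R0 g→R2 r→R2 t→R1 — no edge inside a register ⇒ χ ≤ 3
  χ = 3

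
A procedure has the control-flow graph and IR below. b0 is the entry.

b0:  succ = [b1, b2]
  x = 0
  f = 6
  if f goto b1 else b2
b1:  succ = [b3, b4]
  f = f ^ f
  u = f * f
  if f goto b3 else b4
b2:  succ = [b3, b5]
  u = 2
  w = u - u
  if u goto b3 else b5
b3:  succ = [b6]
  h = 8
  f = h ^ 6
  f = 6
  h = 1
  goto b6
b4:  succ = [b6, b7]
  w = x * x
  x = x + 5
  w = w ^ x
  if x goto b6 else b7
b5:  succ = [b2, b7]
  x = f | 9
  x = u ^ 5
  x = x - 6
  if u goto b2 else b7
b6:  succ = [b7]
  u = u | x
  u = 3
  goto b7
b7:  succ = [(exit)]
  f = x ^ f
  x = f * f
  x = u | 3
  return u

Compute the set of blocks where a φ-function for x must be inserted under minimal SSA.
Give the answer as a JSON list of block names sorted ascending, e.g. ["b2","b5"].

idom tree: b1←b0 b2←b0 b3←b0 b4←b1 b5←b2 b6←b0 b7←b0
Join-block Dom:
  b2: preds {b0,b5}: {b0} ∩ {b0,b2,b5} = {b0}; idom=b0
  b3: preds {b1,b2}: {b0,b1} ∩ {b0,b2} = {b0}; idom=b0
  b6: preds {b3,b4}: {b0,b3} ∩ {b0,b1,b4} = {b0}; idom=b0
  b7: preds {b4,b5,b6}: {b0,b1,b4} ∩ {b0,b2,b5} ∩ {b0,b6} = {b0}; idom=b0

DF derivation:
  b2←b0: walk · to b0
  b2←b5: walk b5→b2 to b0
  b3←b1: walk b1 to b0
  b3←b2: walk b2 to b0
  b6←b3: walk b3 to b0
  b6←b4: walk b4→b1 to b0
  b7←b4: walk b4→b1 to b0
  b7←b5: walk b5→b2 to b0
  b7←b6: walk b6 to b0
  b0: DF=∅
  b1: DF={b3,b6,b7}
  b2: DF={b2,b3,b7}
  b3: DF={b6}
  b4: DF={b6,b7}
  b5: DF={b2,b7}
  b6: DF={b7}
  b7: DF=∅

φ for x: defs {b0,b4,b5,b7}
  DF⁺ = {b2,b3,b6,b7}

Answer: ["b2", "b3", "b6", "b7"]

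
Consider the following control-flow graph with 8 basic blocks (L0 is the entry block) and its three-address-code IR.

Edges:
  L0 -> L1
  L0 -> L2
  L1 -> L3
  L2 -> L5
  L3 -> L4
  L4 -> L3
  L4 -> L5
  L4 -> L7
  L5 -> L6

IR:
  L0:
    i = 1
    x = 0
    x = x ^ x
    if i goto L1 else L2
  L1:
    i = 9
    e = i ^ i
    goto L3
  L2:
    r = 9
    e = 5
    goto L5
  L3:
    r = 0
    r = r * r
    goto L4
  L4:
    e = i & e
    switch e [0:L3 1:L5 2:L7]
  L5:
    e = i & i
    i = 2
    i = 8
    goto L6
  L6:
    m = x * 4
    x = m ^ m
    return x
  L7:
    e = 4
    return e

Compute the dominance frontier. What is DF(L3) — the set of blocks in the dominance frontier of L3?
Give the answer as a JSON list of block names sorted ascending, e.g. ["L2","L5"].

Answer: ["L3", "L5"]

Analysis:
idom tree: L1←L0 L2←L0 L3←L1 L4←L3 L5←L0 L6←L5 L7←L4
Join-block Dom:
  L3: preds {L1,L4}: {L0,L1} ∩ {L0,L1,L3,L4} = {L0,L1}; idom=L1
  L5: preds {L2,L4}: {L0,L2} ∩ {L0,L1,L3,L4} = {L0}; idom=L0

DF walk-up:
  L3←L1: walk · to L1
  L3←L4: walk L4→L3 to L1
  L5←L2: walk L2 to L0
  L5←L4: walk L4→L3→L1 to L0
  L0 → ∅
  L1 → {L5}
  L2 → {L5}
  L3 → {L3,L5}
  L4 → {L3,L5}
  L5 → ∅
  L6 → ∅
  L7 → ∅

DF(L3) = ["L3", "L5"]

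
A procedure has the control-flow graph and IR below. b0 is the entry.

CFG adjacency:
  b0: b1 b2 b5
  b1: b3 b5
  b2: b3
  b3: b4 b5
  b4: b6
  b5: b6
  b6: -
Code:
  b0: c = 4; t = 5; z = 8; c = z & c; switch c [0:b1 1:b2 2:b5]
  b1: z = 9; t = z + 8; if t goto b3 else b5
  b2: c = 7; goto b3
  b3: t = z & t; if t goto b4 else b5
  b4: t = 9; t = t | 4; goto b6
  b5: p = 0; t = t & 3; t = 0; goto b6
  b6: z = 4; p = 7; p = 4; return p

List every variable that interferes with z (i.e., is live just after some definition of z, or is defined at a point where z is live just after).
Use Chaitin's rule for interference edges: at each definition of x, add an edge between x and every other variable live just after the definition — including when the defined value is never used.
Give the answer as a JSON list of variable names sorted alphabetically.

Per-block:
  b0: def={c,t,z} ue=∅
  b1: def={t,z} ue=∅
  b2: def={c} ue=∅
  b3: def={t} ue={t,z}
  b4: def={t} ue=∅
  b5: def={p,t} ue={t}
  b6: def={p,z} ue=∅

Liveness:
  b0 li=∅ lo={t,z}
  b1 li=∅ lo={t,z}
  b2 li={t,z} lo={t,z}
  b3 li={t,z} lo={t}
  b4 li=∅ lo=∅
  b5 li={t} lo=∅
  b6 li=∅ lo=∅

Interference:
  c↔{t,z}
  p↔{t}
  t↔{c,p,z}
  z↔{c,t}

N(z) = ["c", "t"]

Answer: ["c", "t"]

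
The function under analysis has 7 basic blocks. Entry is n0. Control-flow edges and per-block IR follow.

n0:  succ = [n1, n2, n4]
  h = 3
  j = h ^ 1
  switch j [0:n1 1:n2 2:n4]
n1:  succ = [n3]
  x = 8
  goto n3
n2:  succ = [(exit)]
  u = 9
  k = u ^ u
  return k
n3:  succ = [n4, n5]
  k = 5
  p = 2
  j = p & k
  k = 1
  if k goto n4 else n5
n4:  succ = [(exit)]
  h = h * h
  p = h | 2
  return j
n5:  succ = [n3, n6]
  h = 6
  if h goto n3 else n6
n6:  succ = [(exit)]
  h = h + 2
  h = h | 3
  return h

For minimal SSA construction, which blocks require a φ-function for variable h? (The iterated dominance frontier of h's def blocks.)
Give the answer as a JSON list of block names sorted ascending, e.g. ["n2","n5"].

Answer: ["n3", "n4"]

Working:
idom tree: n1←n0 n2←n0 n3←n1 n4←n0 n5←n3 n6←n5
Join-block Dom:
  n3: preds {n1,n5}: {n0,n1} ∩ {n0,n1,n3,n5} = {n0,n1}; idom=n1
  n4: preds {n0,n3}: {n0} ∩ {n0,n1,n3} = {n0}; idom=n0

Frontier:
  join n3 pred n1: · stop@n1
  join n3 pred n5: n5→n3 stop@n1
  join n4 pred n0: · stop@n0
  join n4 pred n3: n3→n1 stop@n0
  DF(n0)=∅
  DF(n1)={n4}
  DF(n2)=∅
  DF(n3)={n3,n4}
  DF(n4)=∅
  DF(n5)={n3}
  DF(n6)=∅

φ for h: defs {n0,n4,n5,n6}
  DF⁺ = {n3,n4}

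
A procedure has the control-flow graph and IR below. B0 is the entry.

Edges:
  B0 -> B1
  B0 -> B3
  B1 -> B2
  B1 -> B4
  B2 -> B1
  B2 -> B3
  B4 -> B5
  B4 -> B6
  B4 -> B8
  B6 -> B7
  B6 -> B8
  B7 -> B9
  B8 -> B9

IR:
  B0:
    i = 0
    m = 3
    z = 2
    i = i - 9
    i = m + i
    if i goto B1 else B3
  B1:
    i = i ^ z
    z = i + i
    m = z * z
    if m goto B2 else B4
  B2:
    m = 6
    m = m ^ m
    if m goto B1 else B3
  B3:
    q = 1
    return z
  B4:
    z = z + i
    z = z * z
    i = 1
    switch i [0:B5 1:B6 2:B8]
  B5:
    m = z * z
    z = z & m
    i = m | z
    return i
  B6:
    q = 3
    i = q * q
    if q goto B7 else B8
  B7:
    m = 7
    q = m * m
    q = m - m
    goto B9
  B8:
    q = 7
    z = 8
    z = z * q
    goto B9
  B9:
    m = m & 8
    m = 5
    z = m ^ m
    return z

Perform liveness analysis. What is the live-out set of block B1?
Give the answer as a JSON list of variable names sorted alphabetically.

Answer: ["i", "m", "z"]

Analysis:
def/use:
  B0: {i,m,z} / ∅
  B1: {i,m,z} / {i,z}
  B2: {m} / ∅
  B3: {q} / {z}
  B4: {i,z} / {i,z}
  B5: {i,m,z} / {z}
  B6: {i,q} / ∅
  B7: {m,q} / ∅
  B8: {q,z} / ∅
  B9: {m,z} / {m}

Backward fixpoint:
  live B0: ∅→{i,z}
  live B1: {i,z}→{i,m,z}
  live B2: {i,z}→{i,z}
  live B3: {z}→∅
  live B4: {i,m,z}→{m,z}
  live B5: {z}→∅
  live B6: {m}→{m}
  live B7: ∅→{m}
  live B8: {m}→{m}
  live B9: {m}→∅

live-out(B1) = ["i", "m", "z"]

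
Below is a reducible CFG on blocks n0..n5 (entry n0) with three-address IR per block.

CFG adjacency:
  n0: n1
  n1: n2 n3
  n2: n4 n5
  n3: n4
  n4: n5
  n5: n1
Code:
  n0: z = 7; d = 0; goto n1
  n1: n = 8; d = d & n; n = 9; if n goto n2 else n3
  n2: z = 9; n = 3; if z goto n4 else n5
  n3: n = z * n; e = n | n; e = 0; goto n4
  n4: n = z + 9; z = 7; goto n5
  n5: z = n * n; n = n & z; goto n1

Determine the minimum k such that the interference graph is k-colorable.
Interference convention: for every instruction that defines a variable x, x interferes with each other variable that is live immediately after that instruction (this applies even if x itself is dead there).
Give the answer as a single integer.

Answer: 3

Derivation:
Block summaries:
  n0: {d,z} / ∅
  n1: {d,n} / {d}
  n2: {n,z} / ∅
  n3: {e,n} / {n,z}
  n4: {n,z} / {z}
  n5: {n,z} / {n}

Liveness:
  n0: in=∅ out={d,z}
  n1: in={d,z} out={d,n,z}
  n2: in={d} out={d,n,z}
  n3: in={d,n,z} out={d,z}
  n4: in={d,z} out={d,n}
  n5: in={d,n} out={d,z}

Interference:
  d↔{e,n,z}
  e↔{d,z}
  n↔{d,z}
  z↔{d,e,n}

Registers:
  lower bound: {d,e,z} mutually conflict ⇒ χ ≥ 3
  3-colouring: R0={d}  R1={z}  R2={e,n}
  χ = 3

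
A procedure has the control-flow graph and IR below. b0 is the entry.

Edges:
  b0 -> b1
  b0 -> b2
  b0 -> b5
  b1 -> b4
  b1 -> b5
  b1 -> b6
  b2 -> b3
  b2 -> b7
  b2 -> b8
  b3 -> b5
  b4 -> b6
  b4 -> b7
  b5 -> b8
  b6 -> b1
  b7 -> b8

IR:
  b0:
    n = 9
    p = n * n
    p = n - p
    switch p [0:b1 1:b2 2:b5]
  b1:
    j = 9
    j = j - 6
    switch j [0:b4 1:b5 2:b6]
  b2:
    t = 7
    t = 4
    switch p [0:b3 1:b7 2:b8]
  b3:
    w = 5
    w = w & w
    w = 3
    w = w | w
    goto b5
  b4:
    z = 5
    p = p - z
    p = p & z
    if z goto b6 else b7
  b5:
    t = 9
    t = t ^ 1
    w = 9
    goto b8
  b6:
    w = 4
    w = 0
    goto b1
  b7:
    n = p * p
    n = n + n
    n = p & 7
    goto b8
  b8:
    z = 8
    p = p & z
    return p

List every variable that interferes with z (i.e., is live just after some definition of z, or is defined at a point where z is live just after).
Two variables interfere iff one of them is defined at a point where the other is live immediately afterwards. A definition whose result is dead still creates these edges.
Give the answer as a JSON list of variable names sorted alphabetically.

Answer: ["p"]

Derivation:
def/use:
  b0: {n,p} / ∅
  b1: {j} / ∅
  b2: {t} / {p}
  b3: {w} / ∅
  b4: {p,z} / {p}
  b5: {t,w} / ∅
  b6: {w} / ∅
  b7: {n} / {p}
  b8: {p,z} / {p}

Live sets:
  b0: in=∅ out={p}
  b1: in={p} out={p}
  b2: in={p} out={p}
  b3: in={p} out={p}
  b4: in={p} out={p}
  b5: in={p} out={p}
  b6: in={p} out={p}
  b7: in={p} out={p}
  b8: in={p} out=∅

Interfere edges:
  j — {p}
  n — {p}
  p — {j,n,t,w,z}
  t — {p}
  w — {p}
  z — {p}

N(z) = ["p"]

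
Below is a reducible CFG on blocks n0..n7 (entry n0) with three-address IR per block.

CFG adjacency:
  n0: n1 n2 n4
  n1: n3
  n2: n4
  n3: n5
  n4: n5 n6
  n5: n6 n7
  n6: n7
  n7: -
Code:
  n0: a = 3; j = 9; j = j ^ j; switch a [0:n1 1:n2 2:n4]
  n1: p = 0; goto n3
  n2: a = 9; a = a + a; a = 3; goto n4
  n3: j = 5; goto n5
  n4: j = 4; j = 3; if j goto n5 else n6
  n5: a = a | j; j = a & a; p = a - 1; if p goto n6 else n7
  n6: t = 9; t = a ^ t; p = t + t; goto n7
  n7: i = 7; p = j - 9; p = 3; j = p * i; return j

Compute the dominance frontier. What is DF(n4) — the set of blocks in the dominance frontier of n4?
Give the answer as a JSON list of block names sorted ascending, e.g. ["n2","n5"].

idom tree: n1←n0 n2←n0 n3←n1 n4←n0 n5←n0 n6←n0 n7←n0
Join-block Dom:
  n4: preds {n0,n2}: {n0} ∩ {n0,n2} = {n0}; idom=n0
  n5: preds {n3,n4}: {n0,n1,n3} ∩ {n0,n4} = {n0}; idom=n0
  n6: preds {n4,n5}: {n0,n4} ∩ {n0,n5} = {n0}; idom=n0
  n7: preds {n5,n6}: {n0,n5} ∩ {n0,n6} = {n0}; idom=n0

DF walk-up:
  join n4 pred n0: · stop@n0
  join n4 pred n2: n2 stop@n0
  join n5 pred n3: n3→n1 stop@n0
  join n5 pred n4: n4 stop@n0
  join n6 pred n4: n4 stop@n0
  join n6 pred n5: n5 stop@n0
  join n7 pred n5: n5 stop@n0
  join n7 pred n6: n6 stop@n0
  n0 → ∅
  n1 → {n5}
  n2 → {n4}
  n3 → {n5}
  n4 → {n5,n6}
  n5 → {n6,n7}
  n6 → {n7}
  n7 → ∅

DF(n4) = ["n5", "n6"]

Answer: ["n5", "n6"]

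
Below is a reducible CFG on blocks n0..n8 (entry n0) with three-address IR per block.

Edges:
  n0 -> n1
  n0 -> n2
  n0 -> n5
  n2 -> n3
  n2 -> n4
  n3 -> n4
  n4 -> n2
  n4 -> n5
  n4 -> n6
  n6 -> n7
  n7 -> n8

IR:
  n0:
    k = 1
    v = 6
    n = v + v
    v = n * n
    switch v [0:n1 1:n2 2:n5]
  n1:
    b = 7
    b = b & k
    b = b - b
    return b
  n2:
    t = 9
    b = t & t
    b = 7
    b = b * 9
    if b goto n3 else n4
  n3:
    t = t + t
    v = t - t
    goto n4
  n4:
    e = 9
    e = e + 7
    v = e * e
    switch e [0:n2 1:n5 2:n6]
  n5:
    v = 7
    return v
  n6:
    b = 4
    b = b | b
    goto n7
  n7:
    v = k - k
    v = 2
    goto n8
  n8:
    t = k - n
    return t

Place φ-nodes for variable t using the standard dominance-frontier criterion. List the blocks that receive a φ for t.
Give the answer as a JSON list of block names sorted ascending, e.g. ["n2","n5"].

idom tree: n1←n0 n2←n0 n3←n2 n4←n2 n5←n0 n6←n4 n7←n6 n8←n7
Dom at joins:
  n2: preds {n0,n4}: {n0} ∩ {n0,n2,n4} = {n0}; idom=n0
  n4: preds {n2,n3}: {n0,n2} ∩ {n0,n2,n3} = {n0,n2}; idom=n2
  n5: preds {n0,n4}: {n0} ∩ {n0,n2,n4} = {n0}; idom=n0

DF walk-up:
  n2←n0: walk · to n0
  n2←n4: walk n4→n2 to n0
  n4←n2: walk · to n2
  n4←n3: walk n3 to n2
  n5←n0: walk · to n0
  n5←n4: walk n4→n2 to n0
  DF(n0)=∅
  DF(n1)=∅
  DF(n2)={n2,n5}
  DF(n3)={n4}
  DF(n4)={n2,n5}
  DF(n5)=∅
  DF(n6)=∅
  DF(n7)=∅
  DF(n8)=∅

φ for t: defs {n2,n3,n8}
  DF⁺ = {n2,n4,n5}

Answer: ["n2", "n4", "n5"]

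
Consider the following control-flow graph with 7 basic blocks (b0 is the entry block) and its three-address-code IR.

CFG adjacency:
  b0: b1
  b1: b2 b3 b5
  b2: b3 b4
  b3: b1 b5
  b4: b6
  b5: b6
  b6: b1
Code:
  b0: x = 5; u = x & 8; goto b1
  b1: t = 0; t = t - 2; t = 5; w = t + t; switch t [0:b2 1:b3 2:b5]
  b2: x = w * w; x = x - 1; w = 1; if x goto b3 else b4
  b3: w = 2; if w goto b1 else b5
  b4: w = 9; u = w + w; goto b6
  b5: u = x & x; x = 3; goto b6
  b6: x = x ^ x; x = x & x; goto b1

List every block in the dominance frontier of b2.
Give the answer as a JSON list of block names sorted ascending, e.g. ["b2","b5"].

idom tree: b1←b0 b2←b1 b3←b1 b4←b2 b5←b1 b6←b1
Join-block Dom:
  b1: preds {b0,b3,b6}: {b0} ∩ {b0,b1,b3} ∩ {b0,b1,b6} = {b0}; idom=b0
  b3: preds {b1,b2}: {b0,b1} ∩ {b0,b1,b2} = {b0,b1}; idom=b1
  b5: preds {b1,b3}: {b0,b1} ∩ {b0,b1,b3} = {b0,b1}; idom=b1
  b6: preds {b4,b5}: {b0,b1,b2,b4} ∩ {b0,b1,b5} = {b0,b1}; idom=b1

DF walk-up:
  b1←b0: walk · to b0
  b1←b3: walk b3→b1 to b0
  b1←b6: walk b6→b1 to b0
  b3←b1: walk · to b1
  b3←b2: walk b2 to b1
  b5←b1: walk · to b1
  b5←b3: walk b3 to b1
  b6←b4: walk b4→b2 to b1
  b6←b5: walk b5 to b1
  b0: DF=∅
  b1: DF={b1}
  b2: DF={b3,b6}
  b3: DF={b1,b5}
  b4: DF={b6}
  b5: DF={b6}
  b6: DF={b1}

DF(b2) = ["b3", "b6"]

Answer: ["b3", "b6"]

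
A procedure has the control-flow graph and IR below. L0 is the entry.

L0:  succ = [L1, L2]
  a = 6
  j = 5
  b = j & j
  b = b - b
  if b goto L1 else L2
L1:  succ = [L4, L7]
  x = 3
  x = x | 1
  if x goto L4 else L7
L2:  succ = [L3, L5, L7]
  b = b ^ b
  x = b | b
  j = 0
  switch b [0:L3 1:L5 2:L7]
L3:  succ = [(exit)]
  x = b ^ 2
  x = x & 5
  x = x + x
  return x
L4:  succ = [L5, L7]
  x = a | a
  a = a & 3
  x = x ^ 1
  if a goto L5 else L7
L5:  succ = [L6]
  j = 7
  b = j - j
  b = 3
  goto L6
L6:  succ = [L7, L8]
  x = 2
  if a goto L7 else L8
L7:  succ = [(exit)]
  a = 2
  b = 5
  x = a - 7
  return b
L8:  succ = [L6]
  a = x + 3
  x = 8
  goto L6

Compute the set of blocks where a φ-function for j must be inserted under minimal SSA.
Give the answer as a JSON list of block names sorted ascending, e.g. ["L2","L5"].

Answer: ["L5", "L7"]

Working:
idom tree: L1←L0 L2←L0 L3←L2 L4←L1 L5←L0 L6←L5 L7←L0 L8←L6
Dom∩ at merges:
  L5: preds {L2,L4}: {L0,L2} ∩ {L0,L1,L4} = {L0}; idom=L0
  L6: preds {L5,L8}: {L0,L5} ∩ {L0,L5,L6,L8} = {L0,L5}; idom=L5
  L7: preds {L1,L2,L4,L6}: {L0,L1} ∩ {L0,L2} ∩ {L0,L1,L4} ∩ {L0,L5,L6} = {L0}; idom=L0

DF walk-up:
  L5←L2: walk L2 to L0
  L5←L4: walk L4→L1 to L0
  L6←L5: walk · to L5
  L6←L8: walk L8→L6 to L5
  L7←L1: walk L1 to L0
  L7←L2: walk L2 to L0
  L7←L4: walk L4→L1 to L0
  L7←L6: walk L6→L5 to L0
  L0: DF=∅
  L1: DF={L5,L7}
  L2: DF={L5,L7}
  L3: DF=∅
  L4: DF={L5,L7}
  L5: DF={L7}
  L6: DF={L6,L7}
  L7: DF=∅
  L8: DF={L6}

φ for j: defs {L0,L2,L5}
  DF⁺ = {L5,L7}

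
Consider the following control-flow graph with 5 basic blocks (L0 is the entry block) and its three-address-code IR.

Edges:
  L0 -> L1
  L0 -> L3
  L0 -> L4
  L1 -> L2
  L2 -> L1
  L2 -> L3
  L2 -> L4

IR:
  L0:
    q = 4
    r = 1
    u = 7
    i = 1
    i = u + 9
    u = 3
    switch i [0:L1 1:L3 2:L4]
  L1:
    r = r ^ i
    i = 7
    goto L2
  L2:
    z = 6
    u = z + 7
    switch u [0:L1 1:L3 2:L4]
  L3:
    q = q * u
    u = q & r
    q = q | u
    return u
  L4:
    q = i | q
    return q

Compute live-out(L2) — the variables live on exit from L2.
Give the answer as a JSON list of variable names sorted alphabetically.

Block summaries:
  L0: {i,q,r,u} / ∅
  L1: {i,r} / {i,r}
  L2: {u,z} / ∅
  L3: {q,u} / {q,r,u}
  L4: {q} / {i,q}

Liveness:
  L0 li=∅ lo={i,q,r,u}
  L1 li={i,q,r} lo={i,q,r}
  L2 li={i,q,r} lo={i,q,r,u}
  L3 li={q,r,u} lo=∅
  L4 li={i,q} lo=∅

live-out(L2) = ["i", "q", "r", "u"]

Answer: ["i", "q", "r", "u"]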